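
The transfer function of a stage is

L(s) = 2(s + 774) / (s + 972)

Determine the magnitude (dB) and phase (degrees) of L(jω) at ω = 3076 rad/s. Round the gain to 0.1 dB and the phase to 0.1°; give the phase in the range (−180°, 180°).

5.9 dB, 3.4°

At s = jω = j3076:
zero (s+774): 774 + j3076 → |·| = √(774²+3076²) = √10060852 ≈ 3171.9, ∠ = arctan(3076/774) ≈ 75.88°
pole (s+972): 972 + j3076 → |·| = √(972²+3076²) = √10406560 ≈ 3225.9, ∠ = arctan(3076/972) ≈ 72.46°
|L| = 2 · 3171.9 / 3225.9 ≈ 1.9665
Gain = 20 log₁₀(1.9665) ≈ 5.87 dB
∠L = 75.88° − 72.46° = 3.42°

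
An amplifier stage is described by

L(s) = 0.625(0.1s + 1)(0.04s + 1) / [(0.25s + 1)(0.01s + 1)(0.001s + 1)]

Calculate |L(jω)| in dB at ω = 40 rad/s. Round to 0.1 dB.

-7.0 dB

At ω = 40 rad/s:
zero (1 + j40·0.1) = 1 + j4 → |·| ≈ 4.1231, ∠ ≈ 75.96°
zero (1 + j40·0.04) = 1 + j1.6 → |·| ≈ 1.8868, ∠ ≈ 57.99°
pole (1 + j40·0.25) = 1 + j10 → |·| ≈ 10.05, ∠ ≈ 84.29°
pole (1 + j40·0.01) = 1 + j0.4 → |·| ≈ 1.077, ∠ ≈ 21.80°
pole (1 + j40·0.001) = 1 + j0.04 → |·| ≈ 1.0008, ∠ ≈ 2.29°
|L| = 0.625 · 4.1231 · 1.8868 / (10.05 · 1.077 · 1.0008) ≈ 0.44885
Gain = 20 log₁₀(0.44885) ≈ -6.96 dB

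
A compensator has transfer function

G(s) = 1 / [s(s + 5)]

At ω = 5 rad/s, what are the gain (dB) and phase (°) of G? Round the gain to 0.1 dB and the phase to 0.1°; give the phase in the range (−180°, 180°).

-31.0 dB, -135.0°

At s = jω = j5:
pole (s+5): 5 + j5 → |·| = √(5²+5²) = √50 ≈ 7.0711, ∠ = arctan(5/5) ≈ 45.00°
pole at origin: |s| = 5, ∠ = 90.00° (in denominator)
|G| = 1 / 35.355 ≈ 0.028285
Gain = 20 log₁₀(0.028285) ≈ -30.97 dB
∠G = 0.00° − 135.00° = -135.00°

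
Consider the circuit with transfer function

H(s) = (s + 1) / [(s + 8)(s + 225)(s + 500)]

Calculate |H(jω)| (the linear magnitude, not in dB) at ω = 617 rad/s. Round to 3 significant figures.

1.92e-06

At s = jω = j617:
zero (s+1): 1 + j617 → |·| = √(1²+617²) = √380690 ≈ 617, ∠ = arctan(617/1) ≈ 89.91°
pole (s+8): 8 + j617 → |·| = √(8²+617²) = √380753 ≈ 617.05, ∠ = arctan(617/8) ≈ 89.26°
pole (s+225): 225 + j617 → |·| = √(225²+617²) = √431314 ≈ 656.75, ∠ = arctan(617/225) ≈ 69.96°
pole (s+500): 500 + j617 → |·| = √(500²+617²) = √630689 ≈ 794.16, ∠ = arctan(617/500) ≈ 50.98°
|H| = 1 · 617 / 3.2183e+08 ≈ 1.9172e-06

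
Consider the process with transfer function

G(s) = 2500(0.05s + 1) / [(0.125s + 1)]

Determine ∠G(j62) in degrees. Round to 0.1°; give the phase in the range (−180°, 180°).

At ω = 62 rad/s:
zero (1 + j62·0.05) = 1 + j3.1 → |·| ≈ 3.2573, ∠ ≈ 72.12°
pole (1 + j62·0.125) = 1 + j7.75 → |·| ≈ 7.8142, ∠ ≈ 82.65°
∠G = (72.12°) − (82.65°) = -10.53°

-10.5°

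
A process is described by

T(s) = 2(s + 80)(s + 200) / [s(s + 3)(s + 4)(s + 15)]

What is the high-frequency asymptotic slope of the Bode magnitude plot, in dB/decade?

Each pole contributes −20 dB/decade at high frequency; each zero contributes +20 dB/decade.
Net: 2 zero(s) − 4 pole(s) → -40 dB/decade.

-40 dB/decade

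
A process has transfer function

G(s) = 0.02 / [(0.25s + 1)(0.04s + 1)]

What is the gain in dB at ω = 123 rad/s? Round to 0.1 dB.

-77.8 dB

At ω = 123 rad/s:
pole (1 + j123·0.25) = 1 + j30.75 → |·| ≈ 30.766, ∠ ≈ 88.14°
pole (1 + j123·0.04) = 1 + j4.92 → |·| ≈ 5.0206, ∠ ≈ 78.51°
|G| = 0.02 · 1 / (30.766 · 5.0206) ≈ 0.00012948
Gain = 20 log₁₀(0.00012948) ≈ -77.76 dB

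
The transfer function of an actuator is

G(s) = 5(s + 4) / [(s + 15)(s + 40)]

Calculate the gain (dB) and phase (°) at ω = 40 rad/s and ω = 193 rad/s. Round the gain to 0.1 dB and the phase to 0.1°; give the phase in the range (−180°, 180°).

At s = jω = j40:
zero (s+4): 4 + j40 → |·| = √(4²+40²) = √1616 ≈ 40.2, ∠ = arctan(40/4) ≈ 84.29°
pole (s+15): 15 + j40 → |·| = √(15²+40²) = √1825 ≈ 42.72, ∠ = arctan(40/15) ≈ 69.44°
pole (s+40): 40 + j40 → |·| = √(40²+40²) = √3200 ≈ 56.569, ∠ = arctan(40/40) ≈ 45.00°
|G| = 5 · 40.2 / 2416.6 ≈ 0.083175
Gain = 20 log₁₀(0.083175) ≈ -21.60 dB
∠G = 84.29° − 114.44° = -30.15°

At s = jω = j193:
zero (s+4): 4 + j193 → |·| = √(4²+193²) = √37265 ≈ 193.04, ∠ = arctan(193/4) ≈ 88.81°
pole (s+15): 15 + j193 → |·| = √(15²+193²) = √37474 ≈ 193.58, ∠ = arctan(193/15) ≈ 85.56°
pole (s+40): 40 + j193 → |·| = √(40²+193²) = √38849 ≈ 197.1, ∠ = arctan(193/40) ≈ 78.29°
|G| = 5 · 193.04 / 38155 ≈ 0.025297
Gain = 20 log₁₀(0.025297) ≈ -31.94 dB
∠G = 88.81° − 163.85° = -75.04°

ω = 40: -21.6 dB, -30.2°; ω = 193: -31.9 dB, -75.0°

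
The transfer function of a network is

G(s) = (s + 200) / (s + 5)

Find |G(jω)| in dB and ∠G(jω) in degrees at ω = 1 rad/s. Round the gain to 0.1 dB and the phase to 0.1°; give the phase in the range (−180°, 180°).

At s = jω = j1:
zero (s+200): 200 + j1 → |·| = √(200²+1²) = √40001 ≈ 200, ∠ = arctan(1/200) ≈ 0.29°
pole (s+5): 5 + j1 → |·| = √(5²+1²) = √26 ≈ 5.099, ∠ = arctan(1/5) ≈ 11.31°
|G| = 1 · 200 / 5.099 ≈ 39.223
Gain = 20 log₁₀(39.223) ≈ 31.87 dB
∠G = 0.29° − 11.31° = -11.02°

31.9 dB, -11.0°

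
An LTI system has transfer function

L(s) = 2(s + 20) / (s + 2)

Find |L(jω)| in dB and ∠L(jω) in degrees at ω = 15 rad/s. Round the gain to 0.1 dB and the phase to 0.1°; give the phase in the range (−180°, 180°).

At s = jω = j15:
zero (s+20): 20 + j15 → |·| = √(20²+15²) = √625 ≈ 25, ∠ = arctan(15/20) ≈ 36.87°
pole (s+2): 2 + j15 → |·| = √(2²+15²) = √229 ≈ 15.133, ∠ = arctan(15/2) ≈ 82.41°
|L| = 2 · 25 / 15.133 ≈ 3.304
Gain = 20 log₁₀(3.304) ≈ 10.38 dB
∠L = 36.87° − 82.41° = -45.54°

10.4 dB, -45.5°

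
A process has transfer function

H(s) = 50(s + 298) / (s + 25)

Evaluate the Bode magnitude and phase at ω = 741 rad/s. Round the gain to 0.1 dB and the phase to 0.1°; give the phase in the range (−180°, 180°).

At s = jω = j741:
zero (s+298): 298 + j741 → |·| = √(298²+741²) = √637885 ≈ 798.68, ∠ = arctan(741/298) ≈ 68.09°
pole (s+25): 25 + j741 → |·| = √(25²+741²) = √549706 ≈ 741.42, ∠ = arctan(741/25) ≈ 88.07°
|H| = 50 · 798.68 / 741.42 ≈ 53.862
Gain = 20 log₁₀(53.862) ≈ 34.63 dB
∠H = 68.09° − 88.07° = -19.98°

34.6 dB, -20.0°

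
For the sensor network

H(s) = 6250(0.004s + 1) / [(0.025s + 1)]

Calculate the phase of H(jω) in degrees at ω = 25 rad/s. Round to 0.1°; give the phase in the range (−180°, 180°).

At ω = 25 rad/s:
zero (1 + j25·0.004) = 1 + j0.1 → |·| ≈ 1.005, ∠ ≈ 5.71°
pole (1 + j25·0.025) = 1 + j0.625 → |·| ≈ 1.1792, ∠ ≈ 32.01°
∠H = (5.71°) − (32.01°) = -26.30°

-26.3°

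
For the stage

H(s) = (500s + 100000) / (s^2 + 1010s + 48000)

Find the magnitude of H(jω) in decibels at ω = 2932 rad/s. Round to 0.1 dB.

-15.8 dB

Substitute s = j2932:
Numerator: 500(j2932) + 100000 = 100000 + j1466000
Denominator: (j2932)^2 + 1010(j2932) + 48000 = -8548624 + j2961320
|N| = √(100000² + 1466000²) ≈ 1.4694e+06, ∠N ≈ 86.10°
|D| = √(8548624² + 2961320²) ≈ 9.047e+06, ∠D ≈ 160.89°
|H| = 1.4694e+06 / 9.047e+06 ≈ 0.16242
Gain = 20 log₁₀(0.16242) ≈ -15.79 dB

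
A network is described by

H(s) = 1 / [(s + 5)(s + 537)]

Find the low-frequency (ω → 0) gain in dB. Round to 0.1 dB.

-68.6 dB

H(0) = 1 / (5·537) ≈ 0.00037244
20 log₁₀(0.00037244) ≈ -68.58 dB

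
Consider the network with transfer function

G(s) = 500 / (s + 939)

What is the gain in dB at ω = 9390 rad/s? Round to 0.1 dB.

Substitute s = j9390:
Numerator: 500 = 500 + j0
Denominator: (j9390) + 939 = 939 + j9390
|N| = √(500² + 0²) ≈ 500, ∠N ≈ 0.00°
|D| = √(939² + 9390²) ≈ 9436.8, ∠D ≈ 84.29°
|G| = 500 / 9436.8 ≈ 0.052984
Gain = 20 log₁₀(0.052984) ≈ -25.52 dB

-25.5 dB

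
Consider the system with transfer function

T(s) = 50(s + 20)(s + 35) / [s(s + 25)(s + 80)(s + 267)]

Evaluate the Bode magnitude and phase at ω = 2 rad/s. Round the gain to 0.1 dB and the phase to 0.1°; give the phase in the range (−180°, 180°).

At s = jω = j2:
zero (s+20): 20 + j2 → |·| = √(20²+2²) = √404 ≈ 20.1, ∠ = arctan(2/20) ≈ 5.71°
zero (s+35): 35 + j2 → |·| = √(35²+2²) = √1229 ≈ 35.057, ∠ = arctan(2/35) ≈ 3.27°
pole (s+25): 25 + j2 → |·| = √(25²+2²) = √629 ≈ 25.08, ∠ = arctan(2/25) ≈ 4.57°
pole (s+80): 80 + j2 → |·| = √(80²+2²) = √6404 ≈ 80.025, ∠ = arctan(2/80) ≈ 1.43°
pole (s+267): 267 + j2 → |·| = √(267²+2²) = √71293 ≈ 267.01, ∠ = arctan(2/267) ≈ 0.43°
pole at origin: |s| = 2, ∠ = 90.00° (in denominator)
|T| = 50 · 704.65 / 1.0718e+06 ≈ 0.032872
Gain = 20 log₁₀(0.032872) ≈ -29.66 dB
∠T = 8.98° − 96.43° = -87.45°

-29.7 dB, -87.5°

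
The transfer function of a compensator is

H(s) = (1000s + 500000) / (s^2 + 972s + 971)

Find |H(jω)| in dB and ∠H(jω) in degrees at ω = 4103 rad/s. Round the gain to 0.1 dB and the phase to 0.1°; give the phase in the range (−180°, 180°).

-12.4 dB, -83.6°

Substitute s = j4103:
Numerator: 1000(j4103) + 500000 = 500000 + j4103000
Denominator: (j4103)^2 + 972(j4103) + 971 = -16833638 + j3988116
|N| = √(500000² + 4103000²) ≈ 4.1334e+06, ∠N ≈ 83.05°
|D| = √(16833638² + 3988116²) ≈ 1.73e+07, ∠D ≈ 166.67°
|H| = 4.1334e+06 / 1.73e+07 ≈ 0.23892
Gain = 20 log₁₀(0.23892) ≈ -12.43 dB
∠H = 83.05° − 166.67° = -83.62°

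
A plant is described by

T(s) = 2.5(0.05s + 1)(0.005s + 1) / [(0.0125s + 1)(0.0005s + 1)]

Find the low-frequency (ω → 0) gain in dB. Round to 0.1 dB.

T(0) = 2.5 · 1 / 1 = 2.5
20 log₁₀(2.5) ≈ 7.96 dB

8.0 dB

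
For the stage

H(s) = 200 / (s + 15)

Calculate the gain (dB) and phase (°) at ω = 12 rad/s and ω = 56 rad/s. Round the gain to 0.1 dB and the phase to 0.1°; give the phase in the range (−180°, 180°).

ω = 12: 20.4 dB, -38.7°; ω = 56: 10.8 dB, -75.0°

Substitute s = j12:
Numerator: 200 = 200 + j0
Denominator: (j12) + 15 = 15 + j12
|N| = √(200² + 0²) ≈ 200, ∠N ≈ 0.00°
|D| = √(15² + 12²) ≈ 19.209, ∠D ≈ 38.66°
|H| = 200 / 19.209 ≈ 10.412
Gain = 20 log₁₀(10.412) ≈ 20.35 dB
∠H = 0.00° − 38.66° = -38.66°

Substitute s = j56:
Numerator: 200 = 200 + j0
Denominator: (j56) + 15 = 15 + j56
|N| = √(200² + 0²) ≈ 200, ∠N ≈ 0.00°
|D| = √(15² + 56²) ≈ 57.974, ∠D ≈ 75.00°
|H| = 200 / 57.974 ≈ 3.4498
Gain = 20 log₁₀(3.4498) ≈ 10.76 dB
∠H = 0.00° − 75.00° = -75.00°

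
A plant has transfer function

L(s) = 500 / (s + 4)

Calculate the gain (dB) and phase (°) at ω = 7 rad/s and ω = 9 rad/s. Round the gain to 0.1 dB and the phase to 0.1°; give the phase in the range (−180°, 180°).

Substitute s = j7:
Numerator: 500 = 500 + j0
Denominator: (j7) + 4 = 4 + j7
|N| = √(500² + 0²) ≈ 500, ∠N ≈ 0.00°
|D| = √(4² + 7²) ≈ 8.0623, ∠D ≈ 60.26°
|L| = 500 / 8.0623 ≈ 62.017
Gain = 20 log₁₀(62.017) ≈ 35.85 dB
∠L = 0.00° − 60.26° = -60.26°

Substitute s = j9:
Numerator: 500 = 500 + j0
Denominator: (j9) + 4 = 4 + j9
|N| = √(500² + 0²) ≈ 500, ∠N ≈ 0.00°
|D| = √(4² + 9²) ≈ 9.8489, ∠D ≈ 66.04°
|L| = 500 / 9.8489 ≈ 50.767
Gain = 20 log₁₀(50.767) ≈ 34.11 dB
∠L = 0.00° − 66.04° = -66.04°

ω = 7: 35.9 dB, -60.3°; ω = 9: 34.1 dB, -66.0°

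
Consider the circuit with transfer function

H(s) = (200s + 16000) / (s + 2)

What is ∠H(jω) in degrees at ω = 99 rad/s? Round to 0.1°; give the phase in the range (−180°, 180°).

Substitute s = j99:
Numerator: 200(j99) + 16000 = 16000 + j19800
Denominator: (j99) + 2 = 2 + j99
|N| = √(16000² + 19800²) ≈ 25457, ∠N ≈ 51.06°
|D| = √(2² + 99²) ≈ 99.02, ∠D ≈ 88.84°
∠H = 51.06° − 88.84° = -37.78°

-37.8°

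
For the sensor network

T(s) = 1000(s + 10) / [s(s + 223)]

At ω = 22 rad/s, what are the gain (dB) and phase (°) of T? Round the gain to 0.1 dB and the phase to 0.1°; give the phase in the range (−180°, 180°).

At s = jω = j22:
zero (s+10): 10 + j22 → |·| = √(10²+22²) = √584 ≈ 24.166, ∠ = arctan(22/10) ≈ 65.56°
pole (s+223): 223 + j22 → |·| = √(223²+22²) = √50213 ≈ 224.08, ∠ = arctan(22/223) ≈ 5.63°
pole at origin: |s| = 22, ∠ = 90.00° (in denominator)
|T| = 1000 · 24.166 / 4929.8 ≈ 4.902
Gain = 20 log₁₀(4.902) ≈ 13.81 dB
∠T = 65.56° − 95.63° = -30.07°

13.8 dB, -30.1°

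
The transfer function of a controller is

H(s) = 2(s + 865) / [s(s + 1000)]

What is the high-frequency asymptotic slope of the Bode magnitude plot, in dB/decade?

Each pole contributes −20 dB/decade at high frequency; each zero contributes +20 dB/decade.
Net: 1 zero(s) − 2 pole(s) → -20 dB/decade.

-20 dB/decade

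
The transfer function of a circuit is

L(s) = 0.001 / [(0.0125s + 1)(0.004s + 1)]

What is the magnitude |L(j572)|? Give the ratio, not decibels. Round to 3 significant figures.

5.55e-05

At ω = 572 rad/s:
pole (1 + j572·0.0125) = 1 + j7.15 → |·| ≈ 7.2196, ∠ ≈ 82.04°
pole (1 + j572·0.004) = 1 + j2.288 → |·| ≈ 2.497, ∠ ≈ 66.39°
|L| = 0.001 · 1 / (7.2196 · 2.497) ≈ 5.5471e-05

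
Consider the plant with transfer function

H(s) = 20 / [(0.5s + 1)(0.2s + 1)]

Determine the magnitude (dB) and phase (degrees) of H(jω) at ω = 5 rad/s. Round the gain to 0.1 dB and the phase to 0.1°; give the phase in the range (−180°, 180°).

At ω = 5 rad/s:
pole (1 + j5·0.5) = 1 + j2.5 → |·| ≈ 2.6926, ∠ ≈ 68.20°
pole (1 + j5·0.2) = 1 + j1 → |·| ≈ 1.4142, ∠ ≈ 45.00°
|H| = 20 · 1 / (2.6926 · 1.4142) ≈ 5.2523
Gain = 20 log₁₀(5.2523) ≈ 14.41 dB
∠H = (0°) − (68.20° + 45.00°) = -113.20°

14.4 dB, -113.2°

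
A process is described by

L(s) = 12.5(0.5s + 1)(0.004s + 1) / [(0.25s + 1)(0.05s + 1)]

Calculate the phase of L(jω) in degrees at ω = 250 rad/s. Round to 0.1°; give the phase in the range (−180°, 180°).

At ω = 250 rad/s:
zero (1 + j250·0.5) = 1 + j125 → |·| ≈ 125, ∠ ≈ 89.54°
zero (1 + j250·0.004) = 1 + j1 → |·| ≈ 1.4142, ∠ ≈ 45.00°
pole (1 + j250·0.25) = 1 + j62.5 → |·| ≈ 62.508, ∠ ≈ 89.08°
pole (1 + j250·0.05) = 1 + j12.5 → |·| ≈ 12.54, ∠ ≈ 85.43°
∠L = (89.54° + 45.00°) − (89.08° + 85.43°) = -39.97°

-40.0°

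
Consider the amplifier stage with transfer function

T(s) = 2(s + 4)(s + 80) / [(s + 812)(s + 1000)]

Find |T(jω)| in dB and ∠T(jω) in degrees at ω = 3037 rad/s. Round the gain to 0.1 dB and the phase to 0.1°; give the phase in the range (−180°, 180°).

At s = jω = j3037:
zero (s+4): 4 + j3037 → |·| = √(4²+3037²) = √9223385 ≈ 3037, ∠ = arctan(3037/4) ≈ 89.92°
zero (s+80): 80 + j3037 → |·| = √(80²+3037²) = √9229769 ≈ 3038.1, ∠ = arctan(3037/80) ≈ 88.49°
pole (s+812): 812 + j3037 → |·| = √(812²+3037²) = √9882713 ≈ 3143.7, ∠ = arctan(3037/812) ≈ 75.03°
pole (s+1000): 1000 + j3037 → |·| = √(1000²+3037²) = √10223369 ≈ 3197.4, ∠ = arctan(3037/1000) ≈ 71.77°
|T| = 2 · 9.2267e+06 / 1.0052e+07 ≈ 1.8358
Gain = 20 log₁₀(1.8358) ≈ 5.28 dB
∠T = 178.41° − 146.80° = 31.61°

5.3 dB, 31.6°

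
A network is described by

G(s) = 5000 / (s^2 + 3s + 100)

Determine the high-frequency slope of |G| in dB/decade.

-40 dB/decade

Each pole contributes −20 dB/decade at high frequency; each zero contributes +20 dB/decade.
Net: 0 zero(s) − 2 pole(s) → -40 dB/decade.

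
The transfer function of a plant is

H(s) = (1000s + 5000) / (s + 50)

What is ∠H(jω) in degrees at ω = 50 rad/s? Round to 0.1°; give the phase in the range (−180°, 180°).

39.3°

Substitute s = j50:
Numerator: 1000(j50) + 5000 = 5000 + j50000
Denominator: (j50) + 50 = 50 + j50
|N| = √(5000² + 50000²) ≈ 50249, ∠N ≈ 84.29°
|D| = √(50² + 50²) ≈ 70.711, ∠D ≈ 45.00°
∠H = 84.29° − 45.00° = 39.29°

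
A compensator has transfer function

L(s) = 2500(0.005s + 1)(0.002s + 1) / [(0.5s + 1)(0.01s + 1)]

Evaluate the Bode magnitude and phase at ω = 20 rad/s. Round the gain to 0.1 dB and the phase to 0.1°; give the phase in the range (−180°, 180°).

At ω = 20 rad/s:
zero (1 + j20·0.005) = 1 + j0.1 → |·| ≈ 1.005, ∠ ≈ 5.71°
zero (1 + j20·0.002) = 1 + j0.04 → |·| ≈ 1.0008, ∠ ≈ 2.29°
pole (1 + j20·0.5) = 1 + j10 → |·| ≈ 10.05, ∠ ≈ 84.29°
pole (1 + j20·0.01) = 1 + j0.2 → |·| ≈ 1.0198, ∠ ≈ 11.31°
|L| = 2500 · 1.005 · 1.0008 / (10.05 · 1.0198) ≈ 245.34
Gain = 20 log₁₀(245.34) ≈ 47.80 dB
∠L = (5.71° + 2.29°) − (84.29° + 11.31°) = -87.60°

47.8 dB, -87.6°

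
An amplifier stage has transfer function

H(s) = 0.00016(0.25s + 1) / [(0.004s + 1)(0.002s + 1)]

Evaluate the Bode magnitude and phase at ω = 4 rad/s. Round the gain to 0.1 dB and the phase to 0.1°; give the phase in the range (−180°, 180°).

-72.9 dB, 43.6°

At ω = 4 rad/s:
zero (1 + j4·0.25) = 1 + j1 → |·| ≈ 1.4142, ∠ ≈ 45.00°
pole (1 + j4·0.004) = 1 + j0.016 → |·| ≈ 1.0001, ∠ ≈ 0.92°
pole (1 + j4·0.002) = 1 + j0.008 → |·| ≈ 1, ∠ ≈ 0.46°
|H| = 0.00016 · 1.4142 / (1.0001 · 1) ≈ 0.00022625
Gain = 20 log₁₀(0.00022625) ≈ -72.91 dB
∠H = (45.00°) − (0.92° + 0.46°) = 43.62°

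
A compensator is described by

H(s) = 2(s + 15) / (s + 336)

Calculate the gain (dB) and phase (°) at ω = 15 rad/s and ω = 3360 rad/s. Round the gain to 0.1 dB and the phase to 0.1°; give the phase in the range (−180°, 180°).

At s = jω = j15:
zero (s+15): 15 + j15 → |·| = √(15²+15²) = √450 ≈ 21.213, ∠ = arctan(15/15) ≈ 45.00°
pole (s+336): 336 + j15 → |·| = √(336²+15²) = √113121 ≈ 336.33, ∠ = arctan(15/336) ≈ 2.56°
|H| = 2 · 21.213 / 336.33 ≈ 0.12614
Gain = 20 log₁₀(0.12614) ≈ -17.98 dB
∠H = 45.00° − 2.56° = 42.44°

At s = jω = j3360:
zero (s+15): 15 + j3360 → |·| = √(15²+3360²) = √11289825 ≈ 3360, ∠ = arctan(3360/15) ≈ 89.74°
pole (s+336): 336 + j3360 → |·| = √(336²+3360²) = √11402496 ≈ 3376.8, ∠ = arctan(3360/336) ≈ 84.29°
|H| = 2 · 3360 / 3376.8 ≈ 1.99
Gain = 20 log₁₀(1.99) ≈ 5.98 dB
∠H = 89.74° − 84.29° = 5.45°

ω = 15: -18.0 dB, 42.4°; ω = 3360: 6.0 dB, 5.5°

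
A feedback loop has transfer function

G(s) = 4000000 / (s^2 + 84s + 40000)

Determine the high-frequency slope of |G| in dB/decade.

Each pole contributes −20 dB/decade at high frequency; each zero contributes +20 dB/decade.
Net: 0 zero(s) − 2 pole(s) → -40 dB/decade.

-40 dB/decade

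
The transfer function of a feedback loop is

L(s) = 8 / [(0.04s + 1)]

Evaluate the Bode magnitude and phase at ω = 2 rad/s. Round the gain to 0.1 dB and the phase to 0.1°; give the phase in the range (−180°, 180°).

18.0 dB, -4.6°

At ω = 2 rad/s:
pole (1 + j2·0.04) = 1 + j0.08 → |·| ≈ 1.0032, ∠ ≈ 4.57°
|L| = 8 · 1 / (1.0032) ≈ 7.9745
Gain = 20 log₁₀(7.9745) ≈ 18.03 dB
∠L = (0°) − (4.57°) = -4.57°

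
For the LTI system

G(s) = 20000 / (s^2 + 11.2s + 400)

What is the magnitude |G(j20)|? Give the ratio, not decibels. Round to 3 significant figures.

At s = jω = j20:
quadratic: (j20)² + 11.2·j20 + 400 = 0 + j224 → |·| ≈ 224, ∠ ≈ 90.00°
|G| = 20000 / 224 ≈ 89.286

89.3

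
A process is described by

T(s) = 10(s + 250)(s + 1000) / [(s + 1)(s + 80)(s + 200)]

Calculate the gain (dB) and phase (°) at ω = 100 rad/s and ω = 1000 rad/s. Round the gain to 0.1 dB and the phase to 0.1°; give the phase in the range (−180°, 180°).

At s = jω = j100:
zero (s+250): 250 + j100 → |·| = √(250²+100²) = √72500 ≈ 269.26, ∠ = arctan(100/250) ≈ 21.80°
zero (s+1000): 1000 + j100 → |·| = √(1000²+100²) = √1010000 ≈ 1005, ∠ = arctan(100/1000) ≈ 5.71°
pole (s+1): 1 + j100 → |·| = √(1²+100²) = √10001 ≈ 100, ∠ = arctan(100/1) ≈ 89.43°
pole (s+80): 80 + j100 → |·| = √(80²+100²) = √16400 ≈ 128.06, ∠ = arctan(100/80) ≈ 51.34°
pole (s+200): 200 + j100 → |·| = √(200²+100²) = √50000 ≈ 223.61, ∠ = arctan(100/200) ≈ 26.57°
|T| = 10 · 2.7061e+05 / 2.8635e+06 ≈ 0.94503
Gain = 20 log₁₀(0.94503) ≈ -0.49 dB
∠T = 27.51° − 167.34° = -139.83°

At s = jω = j1000:
zero (s+250): 250 + j1000 → |·| = √(250²+1000²) = √1062500 ≈ 1030.8, ∠ = arctan(1000/250) ≈ 75.96°
zero (s+1000): 1000 + j1000 → |·| = √(1000²+1000²) = √2000000 ≈ 1414.2, ∠ = arctan(1000/1000) ≈ 45.00°
pole (s+1): 1 + j1000 → |·| = √(1²+1000²) = √1000001 ≈ 1000, ∠ = arctan(1000/1) ≈ 89.94°
pole (s+80): 80 + j1000 → |·| = √(80²+1000²) = √1006400 ≈ 1003.2, ∠ = arctan(1000/80) ≈ 85.43°
pole (s+200): 200 + j1000 → |·| = √(200²+1000²) = √1040000 ≈ 1019.8, ∠ = arctan(1000/200) ≈ 78.69°
|T| = 10 · 1.4578e+06 / 1.0231e+09 ≈ 0.014249
Gain = 20 log₁₀(0.014249) ≈ -36.92 dB
∠T = 120.96° − 254.06° = -133.10°

ω = 100: -0.5 dB, -139.8°; ω = 1000: -36.9 dB, -133.1°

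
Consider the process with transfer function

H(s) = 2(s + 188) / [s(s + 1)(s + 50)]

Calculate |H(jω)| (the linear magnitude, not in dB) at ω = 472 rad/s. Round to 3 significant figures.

9.61e-06

At s = jω = j472:
zero (s+188): 188 + j472 → |·| = √(188²+472²) = √258128 ≈ 508.06, ∠ = arctan(472/188) ≈ 68.28°
pole (s+1): 1 + j472 → |·| = √(1²+472²) = √222785 ≈ 472, ∠ = arctan(472/1) ≈ 89.88°
pole (s+50): 50 + j472 → |·| = √(50²+472²) = √225284 ≈ 474.64, ∠ = arctan(472/50) ≈ 83.95°
pole at origin: |s| = 472, ∠ = 90.00° (in denominator)
|H| = 2 · 508.06 / 1.0574e+08 ≈ 9.6096e-06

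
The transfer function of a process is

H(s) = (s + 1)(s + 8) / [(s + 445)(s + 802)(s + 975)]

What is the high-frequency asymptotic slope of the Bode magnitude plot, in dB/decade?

Each pole contributes −20 dB/decade at high frequency; each zero contributes +20 dB/decade.
Net: 2 zero(s) − 3 pole(s) → -20 dB/decade.

-20 dB/decade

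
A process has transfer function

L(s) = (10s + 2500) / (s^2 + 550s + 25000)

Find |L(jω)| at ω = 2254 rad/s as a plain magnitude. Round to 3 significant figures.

0.00436

Substitute s = j2254:
Numerator: 10(j2254) + 2500 = 2500 + j22540
Denominator: (j2254)^2 + 550(j2254) + 25000 = -5055516 + j1239700
|N| = √(2500² + 22540²) ≈ 22678, ∠N ≈ 83.67°
|D| = √(5055516² + 1239700²) ≈ 5.2053e+06, ∠D ≈ 166.22°
|L| = 22678 / 5.2053e+06 ≈ 0.0043567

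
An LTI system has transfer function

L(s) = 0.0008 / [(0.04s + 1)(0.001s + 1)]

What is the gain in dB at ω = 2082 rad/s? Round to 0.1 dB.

At ω = 2082 rad/s:
pole (1 + j2082·0.04) = 1 + j83.28 → |·| ≈ 83.286, ∠ ≈ 89.31°
pole (1 + j2082·0.001) = 1 + j2.082 → |·| ≈ 2.3097, ∠ ≈ 64.34°
|L| = 0.0008 · 1 / (83.286 · 2.3097) ≈ 4.1587e-06
Gain = 20 log₁₀(4.1587e-06) ≈ -107.62 dB

-107.6 dB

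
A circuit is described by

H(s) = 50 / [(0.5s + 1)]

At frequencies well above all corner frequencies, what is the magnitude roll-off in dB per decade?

-20 dB/decade

Each pole contributes −20 dB/decade at high frequency; each zero contributes +20 dB/decade.
Net: 0 zero(s) − 1 pole(s) → -20 dB/decade.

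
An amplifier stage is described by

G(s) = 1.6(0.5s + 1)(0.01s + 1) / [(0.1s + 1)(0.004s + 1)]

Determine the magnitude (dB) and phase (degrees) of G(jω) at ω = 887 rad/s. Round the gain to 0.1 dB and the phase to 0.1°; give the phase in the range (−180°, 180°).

25.7 dB, 9.8°

At ω = 887 rad/s:
zero (1 + j887·0.5) = 1 + j443.5 → |·| ≈ 443.5, ∠ ≈ 89.87°
zero (1 + j887·0.01) = 1 + j8.87 → |·| ≈ 8.9262, ∠ ≈ 83.57°
pole (1 + j887·0.1) = 1 + j88.7 → |·| ≈ 88.706, ∠ ≈ 89.35°
pole (1 + j887·0.004) = 1 + j3.548 → |·| ≈ 3.6862, ∠ ≈ 74.26°
|G| = 1.6 · 443.5 · 8.9262 / (88.706 · 3.6862) ≈ 19.371
Gain = 20 log₁₀(19.371) ≈ 25.74 dB
∠G = (89.87° + 83.57°) − (89.35° + 74.26°) = 9.83°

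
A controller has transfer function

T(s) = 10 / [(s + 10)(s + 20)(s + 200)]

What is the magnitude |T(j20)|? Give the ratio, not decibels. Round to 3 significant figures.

At s = jω = j20:
pole (s+10): 10 + j20 → |·| = √(10²+20²) = √500 ≈ 22.361, ∠ = arctan(20/10) ≈ 63.43°
pole (s+20): 20 + j20 → |·| = √(20²+20²) = √800 ≈ 28.284, ∠ = arctan(20/20) ≈ 45.00°
pole (s+200): 200 + j20 → |·| = √(200²+20²) = √40400 ≈ 201, ∠ = arctan(20/200) ≈ 5.71°
|T| = 10 / 1.2712e+05 ≈ 7.8666e-05

7.87e-05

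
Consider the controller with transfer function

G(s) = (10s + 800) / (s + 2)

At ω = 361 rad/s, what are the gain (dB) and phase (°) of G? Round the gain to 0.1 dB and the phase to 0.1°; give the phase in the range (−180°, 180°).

Substitute s = j361:
Numerator: 10(j361) + 800 = 800 + j3610
Denominator: (j361) + 2 = 2 + j361
|N| = √(800² + 3610²) ≈ 3697.6, ∠N ≈ 77.50°
|D| = √(2² + 361²) ≈ 361.01, ∠D ≈ 89.68°
|G| = 3697.6 / 361.01 ≈ 10.242
Gain = 20 log₁₀(10.242) ≈ 20.21 dB
∠G = 77.50° − 89.68° = -12.18°

20.2 dB, -12.2°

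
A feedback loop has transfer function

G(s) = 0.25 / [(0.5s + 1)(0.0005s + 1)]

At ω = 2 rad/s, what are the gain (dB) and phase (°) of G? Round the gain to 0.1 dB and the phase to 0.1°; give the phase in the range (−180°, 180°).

-15.1 dB, -45.1°

At ω = 2 rad/s:
pole (1 + j2·0.5) = 1 + j1 → |·| ≈ 1.4142, ∠ ≈ 45.00°
pole (1 + j2·0.0005) = 1 + j0.001 → |·| ≈ 1, ∠ ≈ 0.06°
|G| = 0.25 · 1 / (1.4142 · 1) ≈ 0.17678
Gain = 20 log₁₀(0.17678) ≈ -15.05 dB
∠G = (0°) − (45.00° + 0.06°) = -45.06°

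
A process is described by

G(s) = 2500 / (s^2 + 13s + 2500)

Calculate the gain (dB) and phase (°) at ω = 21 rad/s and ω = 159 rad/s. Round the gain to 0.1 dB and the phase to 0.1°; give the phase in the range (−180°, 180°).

At s = jω = j21:
quadratic: (j21)² + 13·j21 + 2500 = 2059 + j273 → |·| ≈ 2077, ∠ ≈ 7.55°
|G| = 2500 / 2077 ≈ 1.2037
Gain = 20 log₁₀(1.2037) ≈ 1.61 dB
∠G = 0.00° − 7.55° = -7.55°

At s = jω = j159:
quadratic: (j159)² + 13·j159 + 2500 = -22781 + j2067 → |·| ≈ 22875, ∠ ≈ 174.82°
|G| = 2500 / 22875 ≈ 0.10929
Gain = 20 log₁₀(0.10929) ≈ -19.23 dB
∠G = 0.00° − 174.82° = -174.82°

ω = 21: 1.6 dB, -7.6°; ω = 159: -19.2 dB, -174.8°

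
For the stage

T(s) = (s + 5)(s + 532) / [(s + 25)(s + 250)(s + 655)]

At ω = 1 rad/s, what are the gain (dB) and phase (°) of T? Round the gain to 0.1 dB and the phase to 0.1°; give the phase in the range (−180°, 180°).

-63.6 dB, 8.8°

At s = jω = j1:
zero (s+5): 5 + j1 → |·| = √(5²+1²) = √26 ≈ 5.099, ∠ = arctan(1/5) ≈ 11.31°
zero (s+532): 532 + j1 → |·| = √(532²+1²) = √283025 ≈ 532, ∠ = arctan(1/532) ≈ 0.11°
pole (s+25): 25 + j1 → |·| = √(25²+1²) = √626 ≈ 25.02, ∠ = arctan(1/25) ≈ 2.29°
pole (s+250): 250 + j1 → |·| = √(250²+1²) = √62501 ≈ 250, ∠ = arctan(1/250) ≈ 0.23°
pole (s+655): 655 + j1 → |·| = √(655²+1²) = √429026 ≈ 655, ∠ = arctan(1/655) ≈ 0.09°
|T| = 1 · 2712.7 / 4.097e+06 ≈ 0.00066212
Gain = 20 log₁₀(0.00066212) ≈ -63.58 dB
∠T = 11.42° − 2.61° = 8.81°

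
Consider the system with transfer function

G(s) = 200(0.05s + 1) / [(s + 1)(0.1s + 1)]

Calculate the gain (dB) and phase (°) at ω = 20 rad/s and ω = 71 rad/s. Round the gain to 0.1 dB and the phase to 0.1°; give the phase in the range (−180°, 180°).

At ω = 20 rad/s:
zero (1 + j20·0.05) = 1 + j1 → |·| ≈ 1.4142, ∠ ≈ 45.00°
pole (1 + j20·1) = 1 + j20 → |·| ≈ 20.025, ∠ ≈ 87.14°
pole (1 + j20·0.1) = 1 + j2 → |·| ≈ 2.2361, ∠ ≈ 63.43°
|G| = 200 · 1.4142 / (20.025 · 2.2361) ≈ 6.3165
Gain = 20 log₁₀(6.3165) ≈ 16.01 dB
∠G = (45.00°) − (87.14° + 63.43°) = -105.57°

At ω = 71 rad/s:
zero (1 + j71·0.05) = 1 + j3.55 → |·| ≈ 3.6882, ∠ ≈ 74.27°
pole (1 + j71·1) = 1 + j71 → |·| ≈ 71.007, ∠ ≈ 89.19°
pole (1 + j71·0.1) = 1 + j7.1 → |·| ≈ 7.1701, ∠ ≈ 81.98°
|G| = 200 · 3.6882 / (71.007 · 7.1701) ≈ 1.4488
Gain = 20 log₁₀(1.4488) ≈ 3.22 dB
∠G = (74.27°) − (89.19° + 81.98°) = -96.90°

ω = 20: 16.0 dB, -105.6°; ω = 71: 3.2 dB, -96.9°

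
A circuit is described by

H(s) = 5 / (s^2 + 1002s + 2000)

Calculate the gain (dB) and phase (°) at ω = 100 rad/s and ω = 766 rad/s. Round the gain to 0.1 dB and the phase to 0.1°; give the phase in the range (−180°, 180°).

ω = 100: -86.1 dB, -94.6°; ω = 766: -105.7 dB, -127.3°

Substitute s = j100:
Numerator: 5 = 5 + j0
Denominator: (j100)^2 + 1002(j100) + 2000 = -8000 + j100200
|N| = √(5² + 0²) ≈ 5, ∠N ≈ 0.00°
|D| = √(8000² + 100200²) ≈ 1.0052e+05, ∠D ≈ 94.56°
|H| = 5 / 1.0052e+05 ≈ 4.9741e-05
Gain = 20 log₁₀(4.9741e-05) ≈ -86.07 dB
∠H = 0.00° − 94.56° = -94.56°

Substitute s = j766:
Numerator: 5 = 5 + j0
Denominator: (j766)^2 + 1002(j766) + 2000 = -584756 + j767532
|N| = √(5² + 0²) ≈ 5, ∠N ≈ 0.00°
|D| = √(584756² + 767532²) ≈ 9.6491e+05, ∠D ≈ 127.30°
|H| = 5 / 9.6491e+05 ≈ 5.1818e-06
Gain = 20 log₁₀(5.1818e-06) ≈ -105.71 dB
∠H = 0.00° − 127.30° = -127.30°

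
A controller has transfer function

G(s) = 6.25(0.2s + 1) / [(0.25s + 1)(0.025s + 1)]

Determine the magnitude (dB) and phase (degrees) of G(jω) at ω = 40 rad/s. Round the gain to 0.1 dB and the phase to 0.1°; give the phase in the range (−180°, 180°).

At ω = 40 rad/s:
zero (1 + j40·0.2) = 1 + j8 → |·| ≈ 8.0623, ∠ ≈ 82.87°
pole (1 + j40·0.25) = 1 + j10 → |·| ≈ 10.05, ∠ ≈ 84.29°
pole (1 + j40·0.025) = 1 + j1 → |·| ≈ 1.4142, ∠ ≈ 45.00°
|G| = 6.25 · 8.0623 / (10.05 · 1.4142) ≈ 3.5454
Gain = 20 log₁₀(3.5454) ≈ 10.99 dB
∠G = (82.87°) − (84.29° + 45.00°) = -46.42°

11.0 dB, -46.4°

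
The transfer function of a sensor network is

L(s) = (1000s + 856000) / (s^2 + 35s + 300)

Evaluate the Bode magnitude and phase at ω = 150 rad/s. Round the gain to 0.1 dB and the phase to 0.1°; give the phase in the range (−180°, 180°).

Substitute s = j150:
Numerator: 1000(j150) + 856000 = 856000 + j150000
Denominator: (j150)^2 + 35(j150) + 300 = -22200 + j5250
|N| = √(856000² + 150000²) ≈ 8.6904e+05, ∠N ≈ 9.94°
|D| = √(22200² + 5250²) ≈ 22812, ∠D ≈ 166.69°
|L| = 8.6904e+05 / 22812 ≈ 38.096
Gain = 20 log₁₀(38.096) ≈ 31.62 dB
∠L = 9.94° − 166.69° = -156.75°

31.6 dB, -156.8°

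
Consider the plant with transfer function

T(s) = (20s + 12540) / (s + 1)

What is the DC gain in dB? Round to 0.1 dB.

82.0 dB

T(0) = 12540 / 1 = 12540
20 log₁₀(12540) ≈ 81.97 dB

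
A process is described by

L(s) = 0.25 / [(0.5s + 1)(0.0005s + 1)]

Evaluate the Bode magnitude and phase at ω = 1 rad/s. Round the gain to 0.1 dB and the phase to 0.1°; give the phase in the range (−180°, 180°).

At ω = 1 rad/s:
pole (1 + j1·0.5) = 1 + j0.5 → |·| ≈ 1.118, ∠ ≈ 26.57°
pole (1 + j1·0.0005) = 1 + j0.0005 → |·| ≈ 1, ∠ ≈ 0.03°
|L| = 0.25 · 1 / (1.118 · 1) ≈ 0.22361
Gain = 20 log₁₀(0.22361) ≈ -13.01 dB
∠L = (0°) − (26.57° + 0.03°) = -26.60°

-13.0 dB, -26.6°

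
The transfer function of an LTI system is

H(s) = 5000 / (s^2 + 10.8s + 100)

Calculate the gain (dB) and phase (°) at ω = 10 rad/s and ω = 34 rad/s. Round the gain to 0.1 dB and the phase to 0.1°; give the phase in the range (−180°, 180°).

ω = 10: 33.3 dB, -90.0°; ω = 34: 13.0 dB, -160.8°

At s = jω = j10:
quadratic: (j10)² + 10.8·j10 + 100 = 0 + j108 → |·| ≈ 108, ∠ ≈ 90.00°
|H| = 5000 / 108 ≈ 46.296
Gain = 20 log₁₀(46.296) ≈ 33.31 dB
∠H = 0.00° − 90.00° = -90.00°

At s = jω = j34:
quadratic: (j34)² + 10.8·j34 + 100 = -1056 + j367.2 → |·| ≈ 1118, ∠ ≈ 160.83°
|H| = 5000 / 1118 ≈ 4.4723
Gain = 20 log₁₀(4.4723) ≈ 13.01 dB
∠H = 0.00° − 160.83° = -160.83°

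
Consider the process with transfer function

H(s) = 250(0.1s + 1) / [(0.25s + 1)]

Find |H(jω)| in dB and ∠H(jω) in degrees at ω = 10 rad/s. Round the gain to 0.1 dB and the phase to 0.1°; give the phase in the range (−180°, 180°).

42.4 dB, -23.2°

At ω = 10 rad/s:
zero (1 + j10·0.1) = 1 + j1 → |·| ≈ 1.4142, ∠ ≈ 45.00°
pole (1 + j10·0.25) = 1 + j2.5 → |·| ≈ 2.6926, ∠ ≈ 68.20°
|H| = 250 · 1.4142 / (2.6926) ≈ 131.3
Gain = 20 log₁₀(131.3) ≈ 42.37 dB
∠H = (45.00°) − (68.20°) = -23.20°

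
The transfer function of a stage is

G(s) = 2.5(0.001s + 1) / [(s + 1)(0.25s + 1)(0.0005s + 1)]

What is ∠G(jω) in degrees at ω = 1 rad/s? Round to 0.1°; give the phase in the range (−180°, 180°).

At ω = 1 rad/s:
zero (1 + j1·0.001) = 1 + j0.001 → |·| ≈ 1, ∠ ≈ 0.06°
pole (1 + j1·1) = 1 + j1 → |·| ≈ 1.4142, ∠ ≈ 45.00°
pole (1 + j1·0.25) = 1 + j0.25 → |·| ≈ 1.0308, ∠ ≈ 14.04°
pole (1 + j1·0.0005) = 1 + j0.0005 → |·| ≈ 1, ∠ ≈ 0.03°
∠G = (0.06°) − (45.00° + 14.04° + 0.03°) = -59.01°

-59.0°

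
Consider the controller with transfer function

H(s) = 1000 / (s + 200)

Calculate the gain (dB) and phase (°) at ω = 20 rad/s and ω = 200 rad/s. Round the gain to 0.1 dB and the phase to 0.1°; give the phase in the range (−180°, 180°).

Substitute s = j20:
Numerator: 1000 = 1000 + j0
Denominator: (j20) + 200 = 200 + j20
|N| = √(1000² + 0²) ≈ 1000, ∠N ≈ 0.00°
|D| = √(200² + 20²) ≈ 201, ∠D ≈ 5.71°
|H| = 1000 / 201 ≈ 4.9751
Gain = 20 log₁₀(4.9751) ≈ 13.94 dB
∠H = 0.00° − 5.71° = -5.71°

Substitute s = j200:
Numerator: 1000 = 1000 + j0
Denominator: (j200) + 200 = 200 + j200
|N| = √(1000² + 0²) ≈ 1000, ∠N ≈ 0.00°
|D| = √(200² + 200²) ≈ 282.84, ∠D ≈ 45.00°
|H| = 1000 / 282.84 ≈ 3.5356
Gain = 20 log₁₀(3.5356) ≈ 10.97 dB
∠H = 0.00° − 45.00° = -45.00°

ω = 20: 13.9 dB, -5.7°; ω = 200: 11.0 dB, -45.0°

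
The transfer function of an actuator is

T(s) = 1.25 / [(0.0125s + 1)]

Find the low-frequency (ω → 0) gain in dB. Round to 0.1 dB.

T(0) = 1.25 · 1 / 1 = 1.25
20 log₁₀(1.25) ≈ 1.94 dB

1.9 dB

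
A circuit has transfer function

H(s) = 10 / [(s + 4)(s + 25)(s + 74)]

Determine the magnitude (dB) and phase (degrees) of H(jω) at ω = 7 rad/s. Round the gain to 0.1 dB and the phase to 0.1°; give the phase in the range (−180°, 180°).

At s = jω = j7:
pole (s+4): 4 + j7 → |·| = √(4²+7²) = √65 ≈ 8.0623, ∠ = arctan(7/4) ≈ 60.26°
pole (s+25): 25 + j7 → |·| = √(25²+7²) = √674 ≈ 25.962, ∠ = arctan(7/25) ≈ 15.64°
pole (s+74): 74 + j7 → |·| = √(74²+7²) = √5525 ≈ 74.33, ∠ = arctan(7/74) ≈ 5.40°
|H| = 10 / 15558 ≈ 0.00064276
Gain = 20 log₁₀(0.00064276) ≈ -63.84 dB
∠H = 0.00° − 81.30° = -81.30°

-63.8 dB, -81.3°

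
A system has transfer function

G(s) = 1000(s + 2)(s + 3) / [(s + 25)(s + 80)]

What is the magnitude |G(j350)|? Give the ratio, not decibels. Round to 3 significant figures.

972

At s = jω = j350:
zero (s+2): 2 + j350 → |·| = √(2²+350²) = √122504 ≈ 350.01, ∠ = arctan(350/2) ≈ 89.67°
zero (s+3): 3 + j350 → |·| = √(3²+350²) = √122509 ≈ 350.01, ∠ = arctan(350/3) ≈ 89.51°
pole (s+25): 25 + j350 → |·| = √(25²+350²) = √123125 ≈ 350.89, ∠ = arctan(350/25) ≈ 85.91°
pole (s+80): 80 + j350 → |·| = √(80²+350²) = √128900 ≈ 359.03, ∠ = arctan(350/80) ≈ 77.12°
|G| = 1000 · 1.2251e+05 / 1.2598e+05 ≈ 972.46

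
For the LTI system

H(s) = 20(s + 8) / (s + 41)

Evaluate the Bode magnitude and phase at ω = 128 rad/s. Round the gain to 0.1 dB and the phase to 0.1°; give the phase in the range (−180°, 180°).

At s = jω = j128:
zero (s+8): 8 + j128 → |·| = √(8²+128²) = √16448 ≈ 128.25, ∠ = arctan(128/8) ≈ 86.42°
pole (s+41): 41 + j128 → |·| = √(41²+128²) = √18065 ≈ 134.41, ∠ = arctan(128/41) ≈ 72.24°
|H| = 20 · 128.25 / 134.41 ≈ 19.083
Gain = 20 log₁₀(19.083) ≈ 25.61 dB
∠H = 86.42° − 72.24° = 14.18°

25.6 dB, 14.2°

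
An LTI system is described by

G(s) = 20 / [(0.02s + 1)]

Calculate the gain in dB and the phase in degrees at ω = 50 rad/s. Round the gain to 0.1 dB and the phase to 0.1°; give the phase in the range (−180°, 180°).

At ω = 50 rad/s:
pole (1 + j50·0.02) = 1 + j1 → |·| ≈ 1.4142, ∠ ≈ 45.00°
|G| = 20 · 1 / (1.4142) ≈ 14.142
Gain = 20 log₁₀(14.142) ≈ 23.01 dB
∠G = (0°) − (45.00°) = -45.00°

23.0 dB, -45.0°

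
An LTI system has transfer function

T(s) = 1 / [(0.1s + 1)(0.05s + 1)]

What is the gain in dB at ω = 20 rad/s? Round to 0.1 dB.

-10.0 dB

At ω = 20 rad/s:
pole (1 + j20·0.1) = 1 + j2 → |·| ≈ 2.2361, ∠ ≈ 63.43°
pole (1 + j20·0.05) = 1 + j1 → |·| ≈ 1.4142, ∠ ≈ 45.00°
|T| = 1 · 1 / (2.2361 · 1.4142) ≈ 0.31623
Gain = 20 log₁₀(0.31623) ≈ -10.00 dB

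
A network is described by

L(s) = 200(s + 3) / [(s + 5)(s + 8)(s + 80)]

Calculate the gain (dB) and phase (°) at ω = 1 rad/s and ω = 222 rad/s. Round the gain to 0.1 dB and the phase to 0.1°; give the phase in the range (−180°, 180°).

ω = 1: -14.3 dB, -0.7°; ω = 222: -48.4 dB, -157.6°

At s = jω = j1:
zero (s+3): 3 + j1 → |·| = √(3²+1²) = √10 ≈ 3.1623, ∠ = arctan(1/3) ≈ 18.43°
pole (s+5): 5 + j1 → |·| = √(5²+1²) = √26 ≈ 5.099, ∠ = arctan(1/5) ≈ 11.31°
pole (s+8): 8 + j1 → |·| = √(8²+1²) = √65 ≈ 8.0623, ∠ = arctan(1/8) ≈ 7.13°
pole (s+80): 80 + j1 → |·| = √(80²+1²) = √6401 ≈ 80.006, ∠ = arctan(1/80) ≈ 0.72°
|L| = 200 · 3.1623 / 3289 ≈ 0.1923
Gain = 20 log₁₀(0.1923) ≈ -14.32 dB
∠L = 18.43° − 19.16° = -0.73°

At s = jω = j222:
zero (s+3): 3 + j222 → |·| = √(3²+222²) = √49293 ≈ 222.02, ∠ = arctan(222/3) ≈ 89.23°
pole (s+5): 5 + j222 → |·| = √(5²+222²) = √49309 ≈ 222.06, ∠ = arctan(222/5) ≈ 88.71°
pole (s+8): 8 + j222 → |·| = √(8²+222²) = √49348 ≈ 222.14, ∠ = arctan(222/8) ≈ 87.94°
pole (s+80): 80 + j222 → |·| = √(80²+222²) = √55684 ≈ 235.97, ∠ = arctan(222/80) ≈ 70.18°
|L| = 200 · 222.02 / 1.164e+07 ≈ 0.0038148
Gain = 20 log₁₀(0.0038148) ≈ -48.37 dB
∠L = 89.23° − 246.83° = -157.60°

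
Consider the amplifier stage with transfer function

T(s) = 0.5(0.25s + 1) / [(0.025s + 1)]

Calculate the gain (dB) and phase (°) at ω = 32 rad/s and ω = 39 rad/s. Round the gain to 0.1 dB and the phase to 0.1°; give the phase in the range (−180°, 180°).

At ω = 32 rad/s:
zero (1 + j32·0.25) = 1 + j8 → |·| ≈ 8.0623, ∠ ≈ 82.87°
pole (1 + j32·0.025) = 1 + j0.8 → |·| ≈ 1.2806, ∠ ≈ 38.66°
|T| = 0.5 · 8.0623 / (1.2806) ≈ 3.1479
Gain = 20 log₁₀(3.1479) ≈ 9.96 dB
∠T = (82.87°) − (38.66°) = 44.21°

At ω = 39 rad/s:
zero (1 + j39·0.25) = 1 + j9.75 → |·| ≈ 9.8011, ∠ ≈ 84.14°
pole (1 + j39·0.025) = 1 + j0.975 → |·| ≈ 1.3966, ∠ ≈ 44.27°
|T| = 0.5 · 9.8011 / (1.3966) ≈ 3.5089
Gain = 20 log₁₀(3.5089) ≈ 10.90 dB
∠T = (84.14°) − (44.27°) = 39.87°

ω = 32: 10.0 dB, 44.2°; ω = 39: 10.9 dB, 39.9°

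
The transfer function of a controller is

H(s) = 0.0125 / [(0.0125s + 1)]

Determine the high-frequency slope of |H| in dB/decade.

-20 dB/decade

Each pole contributes −20 dB/decade at high frequency; each zero contributes +20 dB/decade.
Net: 0 zero(s) − 1 pole(s) → -20 dB/decade.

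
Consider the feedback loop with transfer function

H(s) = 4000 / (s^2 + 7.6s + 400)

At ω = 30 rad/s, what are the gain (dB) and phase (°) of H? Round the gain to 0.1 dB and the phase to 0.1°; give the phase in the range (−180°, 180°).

17.2 dB, -155.5°

At s = jω = j30:
quadratic: (j30)² + 7.6·j30 + 400 = -500 + j228 → |·| ≈ 549.53, ∠ ≈ 155.49°
|H| = 4000 / 549.53 ≈ 7.2789
Gain = 20 log₁₀(7.2789) ≈ 17.24 dB
∠H = 0.00° − 155.49° = -155.49°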